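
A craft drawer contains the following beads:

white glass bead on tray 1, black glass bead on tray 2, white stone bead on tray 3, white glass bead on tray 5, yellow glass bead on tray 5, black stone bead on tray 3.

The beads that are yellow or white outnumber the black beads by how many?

beads that are yellow or white: 4.
black beads: 2.
4 − 2 = 2.

2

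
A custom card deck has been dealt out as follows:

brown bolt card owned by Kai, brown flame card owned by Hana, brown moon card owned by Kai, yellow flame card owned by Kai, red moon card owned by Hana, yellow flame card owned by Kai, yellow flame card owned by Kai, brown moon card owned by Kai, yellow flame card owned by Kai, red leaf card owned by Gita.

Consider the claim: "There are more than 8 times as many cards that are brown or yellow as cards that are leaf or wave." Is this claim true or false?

False

|cards that are brown or yellow| = 8.
|cards that are leaf or wave| = 1.
The claim requires 8 > 8 × 1 = 8, which does not hold.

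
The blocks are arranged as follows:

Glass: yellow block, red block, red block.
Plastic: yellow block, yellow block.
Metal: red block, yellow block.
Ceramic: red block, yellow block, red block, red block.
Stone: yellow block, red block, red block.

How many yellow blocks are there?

6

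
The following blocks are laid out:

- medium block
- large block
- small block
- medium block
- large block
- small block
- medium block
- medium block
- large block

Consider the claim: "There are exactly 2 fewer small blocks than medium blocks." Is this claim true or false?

small blocks: 2.
medium blocks: 4.
The claim requires 4 − 2 (= 2) to equal 2, which holds.

True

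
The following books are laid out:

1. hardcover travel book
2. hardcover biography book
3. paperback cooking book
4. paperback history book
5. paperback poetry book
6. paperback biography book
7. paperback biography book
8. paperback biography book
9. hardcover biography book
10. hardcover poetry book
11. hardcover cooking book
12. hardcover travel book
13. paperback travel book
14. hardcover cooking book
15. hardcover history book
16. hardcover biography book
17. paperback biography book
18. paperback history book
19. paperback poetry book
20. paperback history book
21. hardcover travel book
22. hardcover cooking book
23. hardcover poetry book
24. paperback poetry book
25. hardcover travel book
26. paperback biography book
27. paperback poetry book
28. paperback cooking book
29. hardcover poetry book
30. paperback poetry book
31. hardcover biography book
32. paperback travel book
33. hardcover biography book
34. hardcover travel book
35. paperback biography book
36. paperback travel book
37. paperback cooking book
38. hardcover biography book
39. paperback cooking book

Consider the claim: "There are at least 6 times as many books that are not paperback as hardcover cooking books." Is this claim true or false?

There are 18 books that are not paperback.
There are 3 hardcover cooking books.
The claim requires 18 ≥ 6 × 3 = 18, which holds.

True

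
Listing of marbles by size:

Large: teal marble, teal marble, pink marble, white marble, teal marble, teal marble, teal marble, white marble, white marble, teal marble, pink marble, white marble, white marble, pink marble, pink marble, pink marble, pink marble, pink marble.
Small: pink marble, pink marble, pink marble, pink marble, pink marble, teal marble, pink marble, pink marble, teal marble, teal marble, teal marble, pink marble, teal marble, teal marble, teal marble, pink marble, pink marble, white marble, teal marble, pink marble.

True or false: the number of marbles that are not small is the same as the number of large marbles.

True

marbles that are not small: 18.
large marbles: 18.
The claim requires 18 = 18, which holds.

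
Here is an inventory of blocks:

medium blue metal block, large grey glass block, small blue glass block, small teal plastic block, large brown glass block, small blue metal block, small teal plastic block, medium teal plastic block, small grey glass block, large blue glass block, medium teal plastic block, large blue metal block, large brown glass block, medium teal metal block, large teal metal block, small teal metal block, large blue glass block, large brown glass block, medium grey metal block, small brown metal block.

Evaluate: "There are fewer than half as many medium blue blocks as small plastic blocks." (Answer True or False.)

There is 1 medium blue block.
There are 2 small plastic blocks.
The claim requires 2 × 1 = 2 < 2, which does not hold.

False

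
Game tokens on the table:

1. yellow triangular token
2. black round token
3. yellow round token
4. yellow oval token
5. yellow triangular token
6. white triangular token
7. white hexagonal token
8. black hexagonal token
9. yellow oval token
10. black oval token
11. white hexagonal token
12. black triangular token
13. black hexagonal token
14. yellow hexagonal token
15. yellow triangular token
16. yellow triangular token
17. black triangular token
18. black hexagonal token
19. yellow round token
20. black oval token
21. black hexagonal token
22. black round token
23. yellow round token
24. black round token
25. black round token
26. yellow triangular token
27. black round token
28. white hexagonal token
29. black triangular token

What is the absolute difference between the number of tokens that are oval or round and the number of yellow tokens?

1

tokens that are oval or round: 12. yellow tokens: 11.
|12 − 11| = 12 − 11 = 1.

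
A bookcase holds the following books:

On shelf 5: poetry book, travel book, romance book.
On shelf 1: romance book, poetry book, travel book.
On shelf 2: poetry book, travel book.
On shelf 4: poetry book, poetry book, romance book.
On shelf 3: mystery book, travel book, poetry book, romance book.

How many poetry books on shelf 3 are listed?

1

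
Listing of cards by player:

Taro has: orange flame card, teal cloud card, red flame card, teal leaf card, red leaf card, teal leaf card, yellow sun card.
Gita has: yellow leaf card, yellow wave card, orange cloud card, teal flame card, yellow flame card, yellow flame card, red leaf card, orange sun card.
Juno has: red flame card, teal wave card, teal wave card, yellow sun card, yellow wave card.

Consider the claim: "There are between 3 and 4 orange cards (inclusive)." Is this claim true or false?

orange cards: 3.
The claim requires 3 ≤ 3 ≤ 4, which holds.

True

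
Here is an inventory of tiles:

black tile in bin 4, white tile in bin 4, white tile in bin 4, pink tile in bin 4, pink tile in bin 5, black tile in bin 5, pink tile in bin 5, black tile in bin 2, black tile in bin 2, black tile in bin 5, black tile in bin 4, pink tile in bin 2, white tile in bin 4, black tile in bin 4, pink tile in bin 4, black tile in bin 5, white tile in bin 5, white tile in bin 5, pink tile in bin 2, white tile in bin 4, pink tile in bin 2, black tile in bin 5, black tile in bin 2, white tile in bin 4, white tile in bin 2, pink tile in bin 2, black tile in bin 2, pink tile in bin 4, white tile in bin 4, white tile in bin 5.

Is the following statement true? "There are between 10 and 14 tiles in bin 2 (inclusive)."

False

tiles in bin 2: 9.
The claim requires 10 ≤ 9 ≤ 14, which does not hold.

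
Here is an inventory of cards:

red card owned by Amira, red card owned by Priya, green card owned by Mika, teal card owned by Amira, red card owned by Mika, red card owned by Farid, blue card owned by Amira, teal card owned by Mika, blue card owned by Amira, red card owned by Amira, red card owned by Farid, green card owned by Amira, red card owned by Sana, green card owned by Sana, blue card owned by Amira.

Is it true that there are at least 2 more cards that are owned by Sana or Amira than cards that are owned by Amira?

True

cards owned by Sana or Amira: 9.
cards owned by Amira: 7.
The claim requires 9 − 7 = 2 ≥ 2, which holds.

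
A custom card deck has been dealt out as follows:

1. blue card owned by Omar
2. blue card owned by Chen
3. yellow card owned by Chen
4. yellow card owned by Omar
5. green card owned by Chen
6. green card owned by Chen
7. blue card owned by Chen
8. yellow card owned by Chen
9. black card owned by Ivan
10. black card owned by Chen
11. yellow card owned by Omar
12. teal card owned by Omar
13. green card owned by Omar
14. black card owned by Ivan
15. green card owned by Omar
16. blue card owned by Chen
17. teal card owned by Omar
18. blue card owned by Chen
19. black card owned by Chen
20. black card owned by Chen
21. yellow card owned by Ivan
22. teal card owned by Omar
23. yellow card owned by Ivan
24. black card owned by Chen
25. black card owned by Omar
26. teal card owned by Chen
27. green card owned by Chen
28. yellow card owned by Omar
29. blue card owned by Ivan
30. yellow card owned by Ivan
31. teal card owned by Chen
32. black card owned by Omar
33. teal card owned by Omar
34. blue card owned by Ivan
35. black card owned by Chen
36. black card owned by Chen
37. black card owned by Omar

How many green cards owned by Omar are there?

2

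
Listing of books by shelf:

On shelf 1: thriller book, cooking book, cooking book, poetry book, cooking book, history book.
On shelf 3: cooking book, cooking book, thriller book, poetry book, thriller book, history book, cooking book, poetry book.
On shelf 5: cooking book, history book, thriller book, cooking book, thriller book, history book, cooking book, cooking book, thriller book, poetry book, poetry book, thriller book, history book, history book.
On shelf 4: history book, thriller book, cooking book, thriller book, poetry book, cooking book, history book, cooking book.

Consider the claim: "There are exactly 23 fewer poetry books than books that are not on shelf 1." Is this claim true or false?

False

poetry books: 6.
books that are not on shelf 1: 30.
The claim requires 30 − 6 (= 24) to equal 23, which does not hold.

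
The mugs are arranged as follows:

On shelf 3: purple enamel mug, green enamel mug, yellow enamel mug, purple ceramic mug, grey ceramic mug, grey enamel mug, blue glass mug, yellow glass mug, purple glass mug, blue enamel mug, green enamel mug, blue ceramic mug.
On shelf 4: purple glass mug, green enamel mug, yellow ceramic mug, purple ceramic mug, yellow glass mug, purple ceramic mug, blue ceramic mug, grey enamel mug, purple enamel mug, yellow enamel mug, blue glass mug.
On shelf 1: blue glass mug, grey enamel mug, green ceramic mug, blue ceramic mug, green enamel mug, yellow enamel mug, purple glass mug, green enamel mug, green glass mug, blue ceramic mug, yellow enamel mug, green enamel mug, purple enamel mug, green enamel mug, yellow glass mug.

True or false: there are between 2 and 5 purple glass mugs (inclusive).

|purple glass mugs| = 3.
The claim requires 2 ≤ 3 ≤ 5, which holds.

True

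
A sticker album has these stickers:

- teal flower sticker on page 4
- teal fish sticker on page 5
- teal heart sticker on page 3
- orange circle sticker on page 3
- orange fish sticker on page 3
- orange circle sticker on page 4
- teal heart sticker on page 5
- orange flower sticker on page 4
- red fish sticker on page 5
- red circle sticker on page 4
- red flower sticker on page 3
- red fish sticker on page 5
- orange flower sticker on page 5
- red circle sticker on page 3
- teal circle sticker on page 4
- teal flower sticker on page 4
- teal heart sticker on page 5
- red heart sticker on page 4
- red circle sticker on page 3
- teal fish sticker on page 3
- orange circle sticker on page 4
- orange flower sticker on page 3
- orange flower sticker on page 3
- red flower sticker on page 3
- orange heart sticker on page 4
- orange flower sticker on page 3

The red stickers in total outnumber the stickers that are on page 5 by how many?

red stickers: 8.
stickers on page 5: 6.
8 − 6 = 2.

2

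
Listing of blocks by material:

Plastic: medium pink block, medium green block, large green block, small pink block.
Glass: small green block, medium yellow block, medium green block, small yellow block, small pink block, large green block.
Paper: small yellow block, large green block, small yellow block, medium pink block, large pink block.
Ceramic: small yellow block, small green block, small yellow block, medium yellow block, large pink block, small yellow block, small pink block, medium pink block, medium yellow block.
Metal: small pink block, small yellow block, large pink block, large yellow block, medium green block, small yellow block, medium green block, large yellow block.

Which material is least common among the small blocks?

plastic

Counts by material (restricted to small blocks): ceramic 5, metal 3, glass 3, paper 2, plastic 1.
The minimum is 1, held uniquely by plastic.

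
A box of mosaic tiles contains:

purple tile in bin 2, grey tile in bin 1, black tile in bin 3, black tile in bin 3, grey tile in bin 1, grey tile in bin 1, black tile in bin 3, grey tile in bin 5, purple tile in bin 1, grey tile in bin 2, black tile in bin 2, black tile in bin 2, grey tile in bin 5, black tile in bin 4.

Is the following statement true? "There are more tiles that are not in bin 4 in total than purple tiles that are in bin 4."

True

tiles that are not in bin 4: 13.
purple tiles in bin 4: 0.
The claim requires 13 > 0, which holds.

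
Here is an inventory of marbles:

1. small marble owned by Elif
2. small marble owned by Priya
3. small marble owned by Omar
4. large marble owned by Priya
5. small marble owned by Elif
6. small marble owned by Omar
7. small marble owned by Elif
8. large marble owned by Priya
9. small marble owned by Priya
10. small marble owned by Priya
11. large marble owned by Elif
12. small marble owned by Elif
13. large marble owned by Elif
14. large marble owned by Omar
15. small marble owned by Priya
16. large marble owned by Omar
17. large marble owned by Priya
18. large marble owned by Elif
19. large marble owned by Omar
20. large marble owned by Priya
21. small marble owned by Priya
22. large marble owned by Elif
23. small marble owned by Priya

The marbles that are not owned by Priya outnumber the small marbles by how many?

1

marbles that are not owned by Priya: 13.
small marbles: 12.
13 − 12 = 1.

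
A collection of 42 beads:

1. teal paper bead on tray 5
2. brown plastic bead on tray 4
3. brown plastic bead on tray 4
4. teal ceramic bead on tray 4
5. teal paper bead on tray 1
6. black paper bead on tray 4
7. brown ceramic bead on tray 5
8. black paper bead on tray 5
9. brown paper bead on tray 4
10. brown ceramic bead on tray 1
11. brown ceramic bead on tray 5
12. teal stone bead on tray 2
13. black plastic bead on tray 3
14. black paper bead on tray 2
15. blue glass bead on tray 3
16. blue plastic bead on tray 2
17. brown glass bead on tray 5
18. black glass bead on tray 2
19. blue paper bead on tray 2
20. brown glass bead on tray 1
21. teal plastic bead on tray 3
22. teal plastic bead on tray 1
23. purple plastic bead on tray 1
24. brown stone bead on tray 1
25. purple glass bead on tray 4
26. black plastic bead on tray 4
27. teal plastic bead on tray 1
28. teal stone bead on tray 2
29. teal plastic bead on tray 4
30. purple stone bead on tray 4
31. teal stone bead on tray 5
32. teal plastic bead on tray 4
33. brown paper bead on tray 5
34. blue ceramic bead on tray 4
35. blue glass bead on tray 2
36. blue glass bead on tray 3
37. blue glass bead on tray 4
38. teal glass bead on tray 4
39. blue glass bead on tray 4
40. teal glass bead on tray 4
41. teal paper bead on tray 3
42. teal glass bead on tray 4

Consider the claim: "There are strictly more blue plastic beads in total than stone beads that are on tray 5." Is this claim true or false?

There is 1 blue plastic bead.
There is 1 stone bead on tray 5.
The claim requires 1 > 1, which does not hold.

False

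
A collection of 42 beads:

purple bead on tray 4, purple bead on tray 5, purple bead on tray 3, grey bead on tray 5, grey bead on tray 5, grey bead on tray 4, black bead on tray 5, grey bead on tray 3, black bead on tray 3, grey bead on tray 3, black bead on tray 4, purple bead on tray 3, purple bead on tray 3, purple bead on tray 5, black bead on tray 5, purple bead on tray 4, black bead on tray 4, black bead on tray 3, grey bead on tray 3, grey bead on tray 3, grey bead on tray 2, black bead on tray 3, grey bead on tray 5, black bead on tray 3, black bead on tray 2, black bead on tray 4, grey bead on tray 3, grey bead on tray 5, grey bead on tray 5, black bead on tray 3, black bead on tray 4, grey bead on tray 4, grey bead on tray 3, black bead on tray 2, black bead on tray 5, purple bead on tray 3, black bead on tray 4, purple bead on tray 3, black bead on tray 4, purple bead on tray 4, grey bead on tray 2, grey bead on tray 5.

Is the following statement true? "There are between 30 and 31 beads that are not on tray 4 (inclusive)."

|beads that are not on tray 4| = 31.
The claim requires 30 ≤ 31 ≤ 31, which holds.

True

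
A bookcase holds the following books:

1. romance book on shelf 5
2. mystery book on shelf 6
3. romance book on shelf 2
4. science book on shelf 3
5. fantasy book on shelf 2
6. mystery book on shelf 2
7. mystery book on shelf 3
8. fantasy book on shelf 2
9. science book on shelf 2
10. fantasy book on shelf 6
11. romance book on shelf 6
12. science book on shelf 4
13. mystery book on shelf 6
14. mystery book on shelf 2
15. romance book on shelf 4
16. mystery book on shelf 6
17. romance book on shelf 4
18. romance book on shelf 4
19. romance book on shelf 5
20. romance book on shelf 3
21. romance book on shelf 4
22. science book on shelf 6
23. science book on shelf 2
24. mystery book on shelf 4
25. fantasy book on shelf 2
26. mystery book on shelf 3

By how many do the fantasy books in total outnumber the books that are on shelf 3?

fantasy books: 4.
books on shelf 3: 4.
4 − 4 = 0.

0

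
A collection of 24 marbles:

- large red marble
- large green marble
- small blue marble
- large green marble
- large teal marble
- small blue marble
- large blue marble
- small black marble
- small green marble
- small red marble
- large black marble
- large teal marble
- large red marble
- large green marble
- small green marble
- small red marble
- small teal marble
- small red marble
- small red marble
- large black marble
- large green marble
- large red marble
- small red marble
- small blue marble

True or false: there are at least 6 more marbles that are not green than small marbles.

True

|marbles that are not green| = 18.
|small marbles| = 12.
The claim requires 18 − 12 = 6 ≥ 6, which holds.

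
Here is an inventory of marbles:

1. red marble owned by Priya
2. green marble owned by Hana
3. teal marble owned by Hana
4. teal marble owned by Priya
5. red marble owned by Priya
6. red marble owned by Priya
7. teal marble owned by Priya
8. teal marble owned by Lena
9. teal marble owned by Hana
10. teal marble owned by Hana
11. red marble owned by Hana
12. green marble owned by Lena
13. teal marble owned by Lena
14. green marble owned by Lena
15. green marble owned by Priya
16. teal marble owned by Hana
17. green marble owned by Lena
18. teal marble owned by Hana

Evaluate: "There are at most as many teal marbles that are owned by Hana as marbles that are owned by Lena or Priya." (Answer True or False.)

True

|teal marbles owned by Hana| = 5.
|marbles owned by Lena or Priya| = 11.
The claim requires 5 ≤ 11, which holds.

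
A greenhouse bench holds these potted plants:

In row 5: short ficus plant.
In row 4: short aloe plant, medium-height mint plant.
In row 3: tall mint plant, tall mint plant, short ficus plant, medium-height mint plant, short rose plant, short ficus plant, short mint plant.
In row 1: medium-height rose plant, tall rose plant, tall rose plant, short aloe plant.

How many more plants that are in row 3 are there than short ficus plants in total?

4

plants in row 3: 7.
short ficus plants: 3.
7 − 3 = 4.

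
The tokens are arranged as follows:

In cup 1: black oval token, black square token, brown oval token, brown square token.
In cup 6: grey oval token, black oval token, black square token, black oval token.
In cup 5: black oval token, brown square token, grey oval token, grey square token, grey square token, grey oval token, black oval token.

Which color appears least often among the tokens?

brown

Counts by color: black 7, grey 5, brown 3.
The minimum is 3, held uniquely by brown.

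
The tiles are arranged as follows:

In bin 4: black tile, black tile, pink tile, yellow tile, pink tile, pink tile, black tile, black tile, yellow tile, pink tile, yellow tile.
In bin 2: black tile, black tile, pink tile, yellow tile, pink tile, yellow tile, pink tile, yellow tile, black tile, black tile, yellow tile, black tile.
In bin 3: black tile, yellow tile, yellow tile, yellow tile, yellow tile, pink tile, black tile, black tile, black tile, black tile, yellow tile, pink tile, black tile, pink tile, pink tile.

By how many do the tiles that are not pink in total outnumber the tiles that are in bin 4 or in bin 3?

1

tiles that are not pink: 27.
tiles in bin 4 or in bin 3: 26.
27 − 26 = 1.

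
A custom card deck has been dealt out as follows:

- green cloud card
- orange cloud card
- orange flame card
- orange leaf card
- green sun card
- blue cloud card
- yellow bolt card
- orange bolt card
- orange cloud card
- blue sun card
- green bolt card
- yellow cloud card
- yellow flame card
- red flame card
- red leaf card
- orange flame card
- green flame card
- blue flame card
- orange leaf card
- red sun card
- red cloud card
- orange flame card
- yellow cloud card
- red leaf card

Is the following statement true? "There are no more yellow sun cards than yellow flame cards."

|yellow sun cards| = 0.
|yellow flame cards| = 1.
The claim requires 0 ≤ 1, which holds.

True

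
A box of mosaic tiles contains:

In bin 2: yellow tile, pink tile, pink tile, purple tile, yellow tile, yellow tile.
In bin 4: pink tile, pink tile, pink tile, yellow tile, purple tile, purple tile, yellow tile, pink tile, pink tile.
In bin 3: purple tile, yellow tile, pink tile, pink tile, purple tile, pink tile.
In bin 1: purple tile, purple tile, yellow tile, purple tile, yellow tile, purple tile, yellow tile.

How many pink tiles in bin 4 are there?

5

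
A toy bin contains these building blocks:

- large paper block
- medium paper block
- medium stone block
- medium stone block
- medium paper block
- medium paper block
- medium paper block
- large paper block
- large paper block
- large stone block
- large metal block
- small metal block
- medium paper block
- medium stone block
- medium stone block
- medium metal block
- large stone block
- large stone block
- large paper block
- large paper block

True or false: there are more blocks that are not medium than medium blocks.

False

There are 10 blocks that are not medium.
There are 10 medium blocks.
The claim requires 10 > 10, which does not hold.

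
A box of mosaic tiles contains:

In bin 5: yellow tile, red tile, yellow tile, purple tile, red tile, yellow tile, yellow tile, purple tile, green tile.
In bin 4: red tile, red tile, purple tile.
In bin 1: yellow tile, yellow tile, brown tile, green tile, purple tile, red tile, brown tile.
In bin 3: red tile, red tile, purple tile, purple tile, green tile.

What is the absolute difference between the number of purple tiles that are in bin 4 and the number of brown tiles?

1

purple tiles in bin 4: 1. brown tiles: 2.
|1 − 2| = 2 − 1 = 1.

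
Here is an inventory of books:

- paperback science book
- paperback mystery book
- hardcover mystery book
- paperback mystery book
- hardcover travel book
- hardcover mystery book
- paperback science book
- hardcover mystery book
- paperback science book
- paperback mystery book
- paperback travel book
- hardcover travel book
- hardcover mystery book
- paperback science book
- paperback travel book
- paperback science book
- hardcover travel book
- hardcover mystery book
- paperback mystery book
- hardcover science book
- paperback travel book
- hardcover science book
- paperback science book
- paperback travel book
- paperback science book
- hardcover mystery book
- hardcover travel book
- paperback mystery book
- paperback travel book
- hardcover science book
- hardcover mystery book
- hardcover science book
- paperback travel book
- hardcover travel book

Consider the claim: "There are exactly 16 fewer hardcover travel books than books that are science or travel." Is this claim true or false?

False

There are 5 hardcover travel books.
There are 22 books that are science or travel.
The claim requires 22 − 5 (= 17) to equal 16, which does not hold.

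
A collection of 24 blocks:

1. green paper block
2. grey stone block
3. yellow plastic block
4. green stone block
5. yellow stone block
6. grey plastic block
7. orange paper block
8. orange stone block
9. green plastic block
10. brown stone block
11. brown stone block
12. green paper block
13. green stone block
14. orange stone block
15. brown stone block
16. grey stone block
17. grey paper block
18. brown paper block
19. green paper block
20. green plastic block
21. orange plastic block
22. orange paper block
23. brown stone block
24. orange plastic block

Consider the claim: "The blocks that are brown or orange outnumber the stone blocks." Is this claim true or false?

blocks that are brown or orange: 11.
stone blocks: 11.
The claim requires 11 > 11, which does not hold.

False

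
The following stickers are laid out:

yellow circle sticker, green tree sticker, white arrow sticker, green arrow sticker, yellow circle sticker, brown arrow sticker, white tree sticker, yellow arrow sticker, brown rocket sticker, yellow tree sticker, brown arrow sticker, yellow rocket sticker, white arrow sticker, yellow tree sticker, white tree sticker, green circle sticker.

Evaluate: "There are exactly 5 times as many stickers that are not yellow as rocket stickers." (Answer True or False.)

There are 10 stickers that are not yellow.
There are 2 rocket stickers.
The claim requires 10 = 5 × 2 = 10, which holds.

True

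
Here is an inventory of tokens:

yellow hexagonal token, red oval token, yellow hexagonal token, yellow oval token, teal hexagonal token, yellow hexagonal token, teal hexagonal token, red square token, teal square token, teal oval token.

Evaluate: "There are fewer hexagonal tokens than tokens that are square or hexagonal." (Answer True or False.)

|hexagonal tokens| = 5.
|tokens that are square or hexagonal| = 7.
The claim requires 5 < 7, which holds.

True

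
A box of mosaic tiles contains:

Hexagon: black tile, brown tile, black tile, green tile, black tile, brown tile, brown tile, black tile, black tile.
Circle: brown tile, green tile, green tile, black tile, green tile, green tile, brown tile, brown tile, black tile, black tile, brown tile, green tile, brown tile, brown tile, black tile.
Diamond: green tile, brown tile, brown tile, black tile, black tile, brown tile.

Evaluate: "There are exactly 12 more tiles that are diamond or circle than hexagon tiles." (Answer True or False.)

tiles that are diamond or circle: 21.
hexagon tiles: 9.
The claim requires 21 − 9 (= 12) to equal 12, which holds.

True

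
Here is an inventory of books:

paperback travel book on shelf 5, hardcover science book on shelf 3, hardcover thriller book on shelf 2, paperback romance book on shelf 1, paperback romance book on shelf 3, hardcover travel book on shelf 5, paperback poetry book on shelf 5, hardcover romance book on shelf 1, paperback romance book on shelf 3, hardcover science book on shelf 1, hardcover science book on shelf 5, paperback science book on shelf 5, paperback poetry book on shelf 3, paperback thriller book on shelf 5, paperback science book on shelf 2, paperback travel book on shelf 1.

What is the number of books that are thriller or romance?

6

romance: 4; thriller: 2; together 4 + 2 = 6.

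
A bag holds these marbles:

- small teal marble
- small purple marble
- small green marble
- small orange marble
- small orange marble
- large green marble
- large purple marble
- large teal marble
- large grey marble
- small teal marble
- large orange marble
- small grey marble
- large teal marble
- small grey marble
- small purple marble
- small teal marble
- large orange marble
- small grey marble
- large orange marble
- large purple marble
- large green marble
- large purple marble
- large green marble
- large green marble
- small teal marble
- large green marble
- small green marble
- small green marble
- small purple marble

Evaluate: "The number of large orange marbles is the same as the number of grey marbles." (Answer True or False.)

False

large orange marbles: 3.
grey marbles: 4.
The claim requires 3 = 4, which does not hold.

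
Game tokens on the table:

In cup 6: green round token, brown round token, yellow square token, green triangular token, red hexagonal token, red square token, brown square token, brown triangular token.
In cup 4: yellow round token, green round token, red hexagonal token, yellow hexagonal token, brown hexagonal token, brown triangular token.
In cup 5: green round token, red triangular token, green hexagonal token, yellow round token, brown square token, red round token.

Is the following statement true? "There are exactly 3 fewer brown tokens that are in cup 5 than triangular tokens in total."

There is 1 brown token in cup 5.
There are 4 triangular tokens.
The claim requires 4 − 1 (= 3) to equal 3, which holds.

True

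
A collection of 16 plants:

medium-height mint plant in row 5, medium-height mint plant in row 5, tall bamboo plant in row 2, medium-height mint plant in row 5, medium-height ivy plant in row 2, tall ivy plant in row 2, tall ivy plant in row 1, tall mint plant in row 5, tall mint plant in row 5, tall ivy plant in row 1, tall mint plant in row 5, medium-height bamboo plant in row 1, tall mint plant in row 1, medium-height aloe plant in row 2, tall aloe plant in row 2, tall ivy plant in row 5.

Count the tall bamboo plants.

1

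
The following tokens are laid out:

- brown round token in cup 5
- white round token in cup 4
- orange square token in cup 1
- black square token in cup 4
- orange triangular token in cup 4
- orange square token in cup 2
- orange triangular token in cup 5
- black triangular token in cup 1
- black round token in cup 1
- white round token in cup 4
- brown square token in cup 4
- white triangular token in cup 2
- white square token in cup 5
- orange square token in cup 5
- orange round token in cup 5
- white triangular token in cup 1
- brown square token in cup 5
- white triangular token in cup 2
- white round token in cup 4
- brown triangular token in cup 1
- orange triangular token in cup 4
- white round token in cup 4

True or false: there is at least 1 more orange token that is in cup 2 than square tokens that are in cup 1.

False

There is 1 orange token in cup 2.
There is 1 square token in cup 1.
The claim requires 1 − 1 = 0 ≥ 1, which does not hold.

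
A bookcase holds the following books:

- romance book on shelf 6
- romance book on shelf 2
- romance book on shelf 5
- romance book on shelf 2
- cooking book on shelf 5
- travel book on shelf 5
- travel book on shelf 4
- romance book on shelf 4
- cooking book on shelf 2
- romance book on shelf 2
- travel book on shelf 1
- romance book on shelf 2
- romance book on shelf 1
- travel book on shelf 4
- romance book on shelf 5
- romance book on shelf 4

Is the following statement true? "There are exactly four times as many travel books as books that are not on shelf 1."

travel books: 4.
books that are not on shelf 1: 14.
The claim requires 4 = 4 × 14 = 56, which does not hold.

False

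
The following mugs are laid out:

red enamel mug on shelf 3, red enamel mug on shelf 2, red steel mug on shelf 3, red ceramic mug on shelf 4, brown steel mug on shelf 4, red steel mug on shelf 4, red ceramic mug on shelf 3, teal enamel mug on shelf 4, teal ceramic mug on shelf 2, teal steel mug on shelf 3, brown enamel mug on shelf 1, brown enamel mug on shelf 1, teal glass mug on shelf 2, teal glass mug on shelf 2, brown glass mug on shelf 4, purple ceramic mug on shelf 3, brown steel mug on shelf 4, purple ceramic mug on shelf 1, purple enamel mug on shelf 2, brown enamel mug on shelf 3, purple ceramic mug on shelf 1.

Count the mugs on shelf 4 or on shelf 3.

on shelf 3: 6; on shelf 4: 6; together 6 + 6 = 12.

12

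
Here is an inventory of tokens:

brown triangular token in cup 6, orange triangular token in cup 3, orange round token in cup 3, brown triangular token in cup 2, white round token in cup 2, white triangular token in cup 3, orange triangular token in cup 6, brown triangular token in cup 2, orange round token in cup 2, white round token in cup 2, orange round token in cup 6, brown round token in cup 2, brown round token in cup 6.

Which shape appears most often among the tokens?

round

Counts by shape: round 7, triangular 6.
The maximum is 7, held uniquely by round.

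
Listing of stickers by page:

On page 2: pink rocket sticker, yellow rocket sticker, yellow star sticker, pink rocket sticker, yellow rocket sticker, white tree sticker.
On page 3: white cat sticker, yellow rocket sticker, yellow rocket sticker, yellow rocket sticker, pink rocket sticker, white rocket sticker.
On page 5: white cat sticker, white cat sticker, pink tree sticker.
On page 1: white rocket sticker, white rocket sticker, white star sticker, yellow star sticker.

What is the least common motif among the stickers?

tree

Counts by motif: rocket 11, star 3, cat 3, tree 2.
The minimum is 2, held uniquely by tree.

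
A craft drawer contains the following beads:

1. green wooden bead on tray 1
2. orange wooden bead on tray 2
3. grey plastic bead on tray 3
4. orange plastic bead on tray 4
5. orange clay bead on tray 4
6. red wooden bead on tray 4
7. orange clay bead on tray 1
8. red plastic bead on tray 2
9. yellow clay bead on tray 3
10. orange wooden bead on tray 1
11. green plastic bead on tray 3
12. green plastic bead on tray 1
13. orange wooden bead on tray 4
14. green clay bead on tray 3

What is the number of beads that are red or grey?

3

grey: 1; red: 2; together 1 + 2 = 3.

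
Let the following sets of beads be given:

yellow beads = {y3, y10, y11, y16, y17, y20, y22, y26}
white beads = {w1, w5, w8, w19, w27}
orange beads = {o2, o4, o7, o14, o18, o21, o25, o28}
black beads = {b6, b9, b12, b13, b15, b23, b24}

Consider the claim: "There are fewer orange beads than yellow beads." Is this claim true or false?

There are 8 orange beads.
There are 8 yellow beads.
The claim requires 8 < 8, which does not hold.

False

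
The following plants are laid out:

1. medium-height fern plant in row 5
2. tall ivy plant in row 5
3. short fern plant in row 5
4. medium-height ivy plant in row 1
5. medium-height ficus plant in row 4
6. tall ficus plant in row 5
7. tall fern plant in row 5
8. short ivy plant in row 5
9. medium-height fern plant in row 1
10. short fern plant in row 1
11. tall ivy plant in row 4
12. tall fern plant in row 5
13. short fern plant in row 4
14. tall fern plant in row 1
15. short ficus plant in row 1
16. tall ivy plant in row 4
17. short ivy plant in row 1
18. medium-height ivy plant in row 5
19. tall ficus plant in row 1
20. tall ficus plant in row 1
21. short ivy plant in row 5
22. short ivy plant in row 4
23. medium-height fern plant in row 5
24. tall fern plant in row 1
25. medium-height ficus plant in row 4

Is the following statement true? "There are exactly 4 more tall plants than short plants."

|tall plants| = 10.
|short plants| = 8.
The claim requires 10 − 8 (= 2) to equal 4, which does not hold.

False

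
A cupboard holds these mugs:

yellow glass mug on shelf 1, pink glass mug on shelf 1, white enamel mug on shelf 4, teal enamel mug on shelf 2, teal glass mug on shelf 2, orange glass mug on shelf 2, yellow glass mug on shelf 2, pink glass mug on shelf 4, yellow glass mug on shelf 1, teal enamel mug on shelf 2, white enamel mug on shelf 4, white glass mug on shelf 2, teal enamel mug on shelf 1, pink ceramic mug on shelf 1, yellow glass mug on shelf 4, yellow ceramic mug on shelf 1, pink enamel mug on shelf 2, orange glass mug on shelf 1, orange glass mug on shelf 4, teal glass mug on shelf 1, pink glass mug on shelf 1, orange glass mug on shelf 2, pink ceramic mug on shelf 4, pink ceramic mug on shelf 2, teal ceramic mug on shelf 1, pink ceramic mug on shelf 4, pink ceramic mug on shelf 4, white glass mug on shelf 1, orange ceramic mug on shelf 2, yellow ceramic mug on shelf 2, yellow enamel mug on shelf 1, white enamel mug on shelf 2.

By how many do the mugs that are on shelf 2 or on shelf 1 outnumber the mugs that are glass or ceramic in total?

0

mugs on shelf 2 or on shelf 1: 24.
mugs that are glass or ceramic: 24.
24 − 24 = 0.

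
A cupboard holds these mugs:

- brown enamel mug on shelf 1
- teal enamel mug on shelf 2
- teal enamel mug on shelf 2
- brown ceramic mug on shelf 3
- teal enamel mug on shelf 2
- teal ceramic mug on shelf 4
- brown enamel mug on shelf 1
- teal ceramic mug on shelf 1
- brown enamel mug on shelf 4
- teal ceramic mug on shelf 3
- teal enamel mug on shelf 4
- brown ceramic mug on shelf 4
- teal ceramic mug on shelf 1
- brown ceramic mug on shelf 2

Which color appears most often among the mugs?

Counts by color: teal 8, brown 6.
The maximum is 8, held uniquely by teal.

teal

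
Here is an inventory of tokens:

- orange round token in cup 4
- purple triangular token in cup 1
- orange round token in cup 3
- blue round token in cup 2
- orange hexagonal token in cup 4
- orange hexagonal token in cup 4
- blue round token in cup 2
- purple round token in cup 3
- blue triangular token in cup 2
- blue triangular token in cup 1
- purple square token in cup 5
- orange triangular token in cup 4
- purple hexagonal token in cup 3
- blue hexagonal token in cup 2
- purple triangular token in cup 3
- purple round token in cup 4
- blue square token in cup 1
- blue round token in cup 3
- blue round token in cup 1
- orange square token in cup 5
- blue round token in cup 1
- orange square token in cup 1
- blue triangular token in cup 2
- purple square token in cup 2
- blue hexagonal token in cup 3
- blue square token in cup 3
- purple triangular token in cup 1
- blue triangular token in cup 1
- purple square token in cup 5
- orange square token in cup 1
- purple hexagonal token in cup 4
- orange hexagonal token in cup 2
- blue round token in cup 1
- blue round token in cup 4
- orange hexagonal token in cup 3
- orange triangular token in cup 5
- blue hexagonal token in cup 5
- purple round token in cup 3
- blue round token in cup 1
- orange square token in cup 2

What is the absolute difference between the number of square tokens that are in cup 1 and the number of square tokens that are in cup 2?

1

square tokens in cup 1: 3. square tokens in cup 2: 2.
|3 − 2| = 3 − 2 = 1.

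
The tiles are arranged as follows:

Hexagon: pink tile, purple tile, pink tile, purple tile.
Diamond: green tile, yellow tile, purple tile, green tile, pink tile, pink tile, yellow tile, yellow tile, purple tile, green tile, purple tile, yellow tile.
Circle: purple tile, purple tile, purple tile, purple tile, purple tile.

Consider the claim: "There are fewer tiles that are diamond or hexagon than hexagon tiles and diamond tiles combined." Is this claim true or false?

False

tiles that are diamond or hexagon: 16.
hexagon tiles: 4; diamond tiles: 12; combined: 4 + 12 = 16.
The claim requires 16 < 16, which does not hold.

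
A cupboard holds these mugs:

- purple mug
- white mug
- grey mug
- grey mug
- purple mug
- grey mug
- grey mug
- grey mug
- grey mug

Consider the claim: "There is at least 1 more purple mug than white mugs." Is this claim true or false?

|purple mugs| = 2.
|white mugs| = 1.
The claim requires 2 − 1 = 1 ≥ 1, which holds.

True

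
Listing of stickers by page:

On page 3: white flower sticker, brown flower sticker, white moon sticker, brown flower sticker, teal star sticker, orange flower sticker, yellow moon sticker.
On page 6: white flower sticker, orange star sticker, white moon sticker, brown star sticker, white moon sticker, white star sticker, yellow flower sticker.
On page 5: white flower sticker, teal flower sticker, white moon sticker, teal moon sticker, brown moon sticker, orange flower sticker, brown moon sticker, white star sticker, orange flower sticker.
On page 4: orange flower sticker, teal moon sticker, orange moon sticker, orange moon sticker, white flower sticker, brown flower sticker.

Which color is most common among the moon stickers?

Counts by color (restricted to moon stickers): white 4, brown 2, teal 2, orange 2, yellow 1.
The maximum is 4, held uniquely by white.

white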